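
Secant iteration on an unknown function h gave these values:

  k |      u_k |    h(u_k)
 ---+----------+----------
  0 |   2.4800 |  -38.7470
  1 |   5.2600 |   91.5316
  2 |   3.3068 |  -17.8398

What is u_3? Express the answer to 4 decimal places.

3.6254

u_3 = 3.3068 − (-17.8398)·(3.3068 − 5.2600) / (-17.8398 − 91.5316)
   = 3.3068 − (34.844697)/(-109.371400) = 3.625391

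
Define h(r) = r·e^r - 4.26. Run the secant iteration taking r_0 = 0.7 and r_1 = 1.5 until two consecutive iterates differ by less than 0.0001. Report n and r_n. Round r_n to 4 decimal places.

n = 6, r_n = 1.2368

h(0.7) = -2.850373, h(1.5) = 2.462534
r_2 = 1.500000 − 2.462534·(0.800000)/(5.312907) = 1.129200;  |Δ| = 0.370800
h(1.129200) = -0.767181
r_3 = 1.129200 − (-0.767181)·(-0.370800)/(-3.229715) = 1.217279;  |Δ| = 0.088079
h(1.217279) = -0.148051
r_4 = 1.217279 − (-0.148051)·(0.088079)/(0.619131) = 1.238341;  |Δ| = 0.021062
h(1.238341) = 0.012136
r_5 = 1.238341 − 0.012136·(0.021062)/(0.160187) = 1.236745;  |Δ| = 0.001596
h(1.236745) = -0.000172
r_6 = 1.236745 − (-0.000172)·(-0.001596)/(-0.012308) = 1.236768;  |Δ| = 0.000022
|r_6 − r_5| = 0.000022 < 0.0001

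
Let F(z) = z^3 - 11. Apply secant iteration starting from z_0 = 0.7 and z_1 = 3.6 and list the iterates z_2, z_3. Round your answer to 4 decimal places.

F(0.7) = -10.657000, F(3.6) = 35.656000
z_2 = 3.600000 − 35.656000·(3.600000 − 0.700000) / (35.656000 − (-10.657000)) = 3.600000 − (103.402400)/(46.313000) = 1.367314
F(1.367314) = -8.443743
z_3 = 1.367314 − (-8.443743)·(1.367314 − 3.600000) / (-8.443743 − 35.656000) = 1.367314 − (18.852229)/(-44.099743) = 1.794804

1.3673, 1.7948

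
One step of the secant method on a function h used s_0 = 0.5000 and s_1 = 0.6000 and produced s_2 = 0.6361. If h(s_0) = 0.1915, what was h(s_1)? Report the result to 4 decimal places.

0.0508

The secant line through (0.5000, 0.1915) and (0.6000, h(s_1)) crosses zero at s_2 = 0.6361.
So (0.5000, 0.1915), (0.6000, h(s_1)), (0.6361, 0) are collinear:
h(s_1) = 0.1915 · (0.6000 − 0.6361) / (0.5000 − 0.6361) = 0.1915 · (-0.036100)/(-0.136100) = 0.050795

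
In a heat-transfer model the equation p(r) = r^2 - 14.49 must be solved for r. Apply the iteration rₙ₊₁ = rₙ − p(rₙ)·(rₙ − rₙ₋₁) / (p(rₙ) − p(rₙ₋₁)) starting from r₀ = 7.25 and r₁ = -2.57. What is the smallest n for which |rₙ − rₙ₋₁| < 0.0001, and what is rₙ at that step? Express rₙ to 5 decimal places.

p(7.25) = 38.0725000, p(-2.57) = -7.8851000
r₂ = -2.5700000 − (-7.8851000)·(-9.8200000)/(-45.9576000) = -0.8851496;  |Δ| = 1.6848504
p(-0.8851496) = -13.7065102
r₃ = -0.8851496 − (-13.7065102)·(1.6848504)/(-5.8214102) = -4.8521299;  |Δ| = 3.9669803
p(-4.8521299) = 9.0531641
r₄ = -4.8521299 − 9.0531641·(-3.9669803)/(22.7596744) = -3.2741757;  |Δ| = 1.5779542
p(-3.2741757) = -3.7697737
r₅ = -3.2741757 − (-3.7697737)·(1.5779542)/(-12.8229379) = -3.7380733;  |Δ| = 0.4638976
p(-3.7380733) = -0.5168082
r₆ = -3.7380733 − (-0.5168082)·(-0.4638976)/(3.2529656) = -3.8117741;  |Δ| = 0.0737008
p(-3.8117741) = 0.0396214
r₇ = -3.8117741 − 0.0396214·(-0.0737008)/(0.5564296) = -3.8065261;  |Δ| = 0.0052480
p(-3.8065261) = -0.0003592
r₈ = -3.8065261 − (-0.0003592)·(0.0052480)/(-0.0399807) = -3.8065732;  |Δ| = 0.0000472
|r₈ − r₇| = 0.0000472 < 0.0001

n = 8, rₙ = -3.80657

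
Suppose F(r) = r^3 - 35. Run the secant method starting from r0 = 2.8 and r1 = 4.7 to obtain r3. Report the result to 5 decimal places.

F(2.8) = -13.0480000, F(4.7) = 68.8230000
r2 = 4.7000000 − 68.8230000·(4.7000000 − 2.8000000) / (68.8230000 − (-13.0480000)) = 4.7000000 − (130.7637000)/(81.8710000) = 3.1028081
F(3.1028081) = -5.1279698
r3 = 3.1028081 − (-5.1279698)·(3.1028081 − 4.7000000) / (-5.1279698 − 68.8230000) = 3.1028081 − (8.1903520)/(-73.9509698) = 3.2135619

3.21356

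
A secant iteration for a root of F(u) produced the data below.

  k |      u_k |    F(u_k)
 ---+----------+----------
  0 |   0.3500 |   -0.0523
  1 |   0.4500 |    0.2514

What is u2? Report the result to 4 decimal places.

0.3672

u2 = 0.4500 − 0.2514·(0.4500 − 0.3500) / (0.2514 − (-0.0523))
   = 0.4500 − (0.025140)/(0.303700) = 0.367221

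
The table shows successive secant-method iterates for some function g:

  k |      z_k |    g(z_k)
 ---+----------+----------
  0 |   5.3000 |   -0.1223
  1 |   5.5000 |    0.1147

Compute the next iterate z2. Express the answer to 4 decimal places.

z2 = 5.5000 − 0.1147·(5.5000 − 5.3000) / (0.1147 − (-0.1223))
   = 5.5000 − (0.022940)/(0.237000) = 5.403207

5.4032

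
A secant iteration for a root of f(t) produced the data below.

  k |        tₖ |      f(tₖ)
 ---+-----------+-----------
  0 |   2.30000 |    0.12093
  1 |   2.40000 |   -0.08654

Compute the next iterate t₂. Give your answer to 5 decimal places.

2.35829

t₂ = 2.40000 − (-0.08654)·(2.40000 − 2.30000) / (-0.08654 − 0.12093)
   = 2.40000 − (-0.0086540)/(-0.2074700) = 2.3582879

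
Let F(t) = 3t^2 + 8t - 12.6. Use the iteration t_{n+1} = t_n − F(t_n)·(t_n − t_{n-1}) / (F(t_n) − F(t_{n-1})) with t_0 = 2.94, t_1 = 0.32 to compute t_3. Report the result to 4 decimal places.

F(2.94) = 36.850800, F(0.32) = -9.732800
t_2 = 0.320000 − (-9.732800)·(0.320000 − 2.940000) / (-9.732800 − 36.850800) = 0.320000 − (25.499936)/(-46.583600) = 0.867402
F(0.867402) = -3.403631
t_3 = 0.867402 − (-3.403631)·(0.867402 − 0.320000) / (-3.403631 − (-9.732800)) = 0.867402 − (-1.863153)/(6.329169) = 1.161777

1.1618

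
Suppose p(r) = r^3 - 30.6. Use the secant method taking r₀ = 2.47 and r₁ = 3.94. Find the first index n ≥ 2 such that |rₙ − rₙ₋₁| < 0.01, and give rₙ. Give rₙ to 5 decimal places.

n = 5, rₙ = 3.12779

p(2.47) = -15.5307770, p(3.94) = 30.5629840
r₂ = 3.9400000 − 30.5629840·(1.4700000)/(46.0937610) = 2.9653001;  |Δ| = 0.9746999
p(2.9653001) = -4.5261036
r₃ = 2.9653001 − (-4.5261036)·(-0.9746999)/(-35.0890876) = 3.0910255;  |Δ| = 0.1257255
p(3.0910255) = -1.0669851
r₄ = 3.0910255 − (-1.0669851)·(0.1257255)/(3.4591185) = 3.1298063;  |Δ| = 0.0387808
p(3.1298063) = 0.0586046
r₅ = 3.1298063 − 0.0586046·(0.0387808)/(1.1255897) = 3.1277872;  |Δ| = 0.0020191
|r₅ − r₄| = 0.0020191 < 0.01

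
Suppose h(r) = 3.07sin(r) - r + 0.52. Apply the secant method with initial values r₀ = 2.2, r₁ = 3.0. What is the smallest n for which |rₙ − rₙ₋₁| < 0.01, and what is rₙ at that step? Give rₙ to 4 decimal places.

n = 4, rₙ = 2.4583

h(2.2) = 0.802084, h(3.0) = -2.046762
r₂ = 3.000000 − (-2.046762)·(0.800000)/(-2.848846) = 2.425238;  |Δ| = 0.574762
h(2.425238) = 0.110647
r₃ = 2.425238 − 0.110647·(-0.574762)/(2.157409) = 2.454715;  |Δ| = 0.029478
h(2.454715) = 0.012050
r₄ = 2.454715 − 0.012050·(0.029478)/(-0.098597) = 2.458318;  |Δ| = 0.003603
|r₄ − r₃| = 0.003603 < 0.01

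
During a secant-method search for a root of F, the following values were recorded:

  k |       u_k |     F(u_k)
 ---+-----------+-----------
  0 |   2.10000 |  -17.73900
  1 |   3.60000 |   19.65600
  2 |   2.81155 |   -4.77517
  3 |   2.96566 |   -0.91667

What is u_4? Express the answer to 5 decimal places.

3.00227

u_4 = 2.96566 − (-0.91667)·(2.96566 − 2.81155) / (-0.91667 − (-4.77517))
   = 2.96566 − (-0.1412680)/(3.8585000) = 3.0022722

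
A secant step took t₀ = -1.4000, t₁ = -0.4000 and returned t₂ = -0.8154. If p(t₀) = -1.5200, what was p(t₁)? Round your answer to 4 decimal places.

The secant line through (-1.4000, -1.5200) and (-0.4000, p(t₁)) crosses zero at t₂ = -0.8154.
So (-1.4000, -1.5200), (-0.4000, p(t₁)), (-0.8154, 0) are collinear:
p(t₁) = -1.5200 · (-0.4000 − (-0.8154)) / (-1.4000 − (-0.8154)) = -1.5200 · (0.415400)/(-0.584600) = 1.080068

1.0801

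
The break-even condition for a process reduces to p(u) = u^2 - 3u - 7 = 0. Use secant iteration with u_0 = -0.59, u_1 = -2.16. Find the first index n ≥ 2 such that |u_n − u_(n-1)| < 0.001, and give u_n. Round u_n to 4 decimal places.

n = 5, u_n = -1.5414

p(-0.59) = -4.881900, p(-2.16) = 4.145600
u_2 = -2.160000 − 4.145600·(-1.570000)/(9.027500) = -1.439026;  |Δ| = 0.720974
p(-1.439026) = -0.612126
u_3 = -1.439026 − (-0.612126)·(0.720974)/(-4.757726) = -1.531786;  |Δ| = 0.092760
p(-1.531786) = -0.058273
u_4 = -1.531786 − (-0.058273)·(-0.092760)/(0.553853) = -1.541546;  |Δ| = 0.009760
p(-1.541546) = 0.001001
u_5 = -1.541546 − 0.001001·(-0.009760)/(0.059274) = -1.541381;  |Δ| = 0.000165
|u_5 − u_4| = 0.000165 < 0.001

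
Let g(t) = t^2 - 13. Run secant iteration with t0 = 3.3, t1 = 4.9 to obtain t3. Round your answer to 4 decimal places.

g(3.3) = -2.110000, g(4.9) = 11.010000
t2 = 4.900000 − 11.010000·(4.900000 − 3.300000) / (11.010000 − (-2.110000)) = 4.900000 − (17.616000)/(13.120000) = 3.557317
g(3.557317) = -0.345495
t3 = 3.557317 − (-0.345495)·(3.557317 − 4.900000) / (-0.345495 − 11.010000) = 3.557317 − (0.463891)/(-11.355495) = 3.598169

3.5982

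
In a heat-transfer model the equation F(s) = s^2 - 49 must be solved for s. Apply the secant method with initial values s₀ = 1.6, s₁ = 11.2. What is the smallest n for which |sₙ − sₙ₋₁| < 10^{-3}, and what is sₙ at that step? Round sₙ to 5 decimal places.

n = 7, sₙ = 7.00000

F(1.6) = -46.4400000, F(11.2) = 76.4400000
s₂ = 11.2000000 − 76.4400000·(9.6000000)/(122.8800000) = 5.2281250;  |Δ| = 5.9718750
F(5.2281250) = -21.6667090
s₃ = 5.2281250 − (-21.6667090)·(-5.9718750)/(-98.1067090) = 6.5470040;  |Δ| = 1.3188790
F(6.5470040) = -6.1367387
s₄ = 6.5470040 − (-6.1367387)·(1.3188790)/(15.5299703) = 7.0681651;  |Δ| = 0.5211611
F(7.0681651) = 0.9589572
s₅ = 7.0681651 − 0.9589572·(0.5211611)/(7.0956959) = 6.9977321;  |Δ| = 0.0704330
F(6.9977321) = -0.0317461
s₆ = 6.9977321 − (-0.0317461)·(-0.0704330)/(-0.9907034) = 6.9999890;  |Δ| = 0.0022570
F(6.9999890) = -0.0001539
s₇ = 6.9999890 − (-0.0001539)·(0.0022570)/(0.0315923) = 7.0000000;  |Δ| = 0.0000110
|s₇ − s₆| = 0.0000110 < 10^{-3}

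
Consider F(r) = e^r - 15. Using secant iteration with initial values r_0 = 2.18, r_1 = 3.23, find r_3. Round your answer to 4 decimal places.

F(2.18) = -6.153694, F(3.23) = 10.279657
r_2 = 3.230000 − 10.279657·(3.230000 − 2.180000) / (10.279657 − (-6.153694)) = 3.230000 − (10.793640)/(16.433351) = 2.573187
F(2.573187) = -1.892469
r_3 = 2.573187 − (-1.892469)·(2.573187 − 3.230000) / (-1.892469 − 10.279657) = 2.573187 − (1.242999)/(-12.172126) = 2.675305

2.6753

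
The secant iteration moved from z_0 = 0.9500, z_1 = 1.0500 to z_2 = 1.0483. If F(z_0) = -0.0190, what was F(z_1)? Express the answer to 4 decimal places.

The secant line through (0.9500, -0.0190) and (1.0500, F(z_1)) crosses zero at z_2 = 1.0483.
So (0.9500, -0.0190), (1.0500, F(z_1)), (1.0483, 0) are collinear:
F(z_1) = -0.0190 · (1.0500 − 1.0483) / (0.9500 − 1.0483) = -0.0190 · (0.001700)/(-0.098300) = 0.000329

0.0003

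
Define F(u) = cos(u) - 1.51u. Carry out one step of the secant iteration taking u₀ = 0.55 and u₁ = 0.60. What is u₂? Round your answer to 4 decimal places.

F(0.55) = 0.022025, F(0.60) = -0.080664
u₂ = 0.600000 − (-0.080664)·(0.600000 − 0.550000) / (-0.080664 − 0.022025) = 0.600000 − (-0.004033)/(-0.102689) = 0.560724

0.5607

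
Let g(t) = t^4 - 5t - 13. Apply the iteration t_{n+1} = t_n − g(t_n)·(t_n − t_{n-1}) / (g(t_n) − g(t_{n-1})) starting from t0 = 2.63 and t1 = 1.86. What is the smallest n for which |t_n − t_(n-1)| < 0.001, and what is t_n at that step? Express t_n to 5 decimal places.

n = 6, t_n = 2.21510

g(2.63) = 21.6935056, g(1.86) = -10.3311678
t2 = 1.8600000 − (-10.3311678)·(-0.7700000)/(-32.0246734) = 2.1084022;  |Δ| = 0.2484022
g(2.1084022) = -3.7807870
t3 = 2.1084022 − (-3.7807870)·(0.2484022)/(6.5503808) = 2.2517764;  |Δ| = 0.1433742
g(2.2517764) = 1.4510584
t4 = 2.2517764 − 1.4510584·(0.1433742)/(5.2318455) = 2.2120114;  |Δ| = 0.0397650
g(2.2120114) = -0.1186618
t5 = 2.2120114 − (-0.1186618)·(-0.0397650)/(-1.5697203) = 2.2150174;  |Δ| = 0.0030060
g(2.2150174) = -0.0032860
t6 = 2.2150174 − (-0.0032860)·(0.0030060)/(0.1153758) = 2.2151030;  |Δ| = 0.0000856
|t6 − t5| = 0.0000856 < 0.001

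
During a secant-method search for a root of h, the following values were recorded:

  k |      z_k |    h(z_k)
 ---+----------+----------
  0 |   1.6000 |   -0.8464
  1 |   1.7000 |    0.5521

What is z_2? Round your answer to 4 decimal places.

z_2 = 1.7000 − 0.5521·(1.7000 − 1.6000) / (0.5521 − (-0.8464))
   = 1.7000 − (0.055210)/(1.398500) = 1.660522

1.6605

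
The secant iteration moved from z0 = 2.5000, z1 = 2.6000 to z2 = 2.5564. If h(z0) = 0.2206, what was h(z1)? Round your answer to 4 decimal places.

-0.1705

The secant line through (2.5000, 0.2206) and (2.6000, h(z1)) crosses zero at z2 = 2.5564.
So (2.5000, 0.2206), (2.6000, h(z1)), (2.5564, 0) are collinear:
h(z1) = 0.2206 · (2.6000 − 2.5564) / (2.5000 − 2.5564) = 0.2206 · (0.043600)/(-0.056400) = -0.170535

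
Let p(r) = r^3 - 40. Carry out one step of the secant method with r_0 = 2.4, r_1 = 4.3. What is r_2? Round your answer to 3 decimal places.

3.157

p(2.4) = -26.17600, p(4.3) = 39.50700
r_2 = 4.30000 − 39.50700·(4.30000 − 2.40000) / (39.50700 − (-26.17600)) = 4.30000 − (75.06330)/(65.68300) = 3.15719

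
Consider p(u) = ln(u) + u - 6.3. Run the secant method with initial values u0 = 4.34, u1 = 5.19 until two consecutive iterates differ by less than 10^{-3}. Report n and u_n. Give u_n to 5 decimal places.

p(4.34) = -0.4921257, p(5.19) = 0.5367337
u2 = 5.1900000 − 0.5367337·(0.8500000)/(1.0288593) = 4.7465734;  |Δ| = 0.4434266
p(4.7465734) = 0.0039963
u3 = 4.7465734 − 0.0039963·(-0.4434266)/(-0.5327374) = 4.7432470;  |Δ| = 0.0033264
p(4.7432470) = -0.0000311
u4 = 4.7432470 − (-0.0000311)·(-0.0033264)/(-0.0040274) = 4.7432727;  |Δ| = 0.0000257
|u4 − u3| = 0.0000257 < 10^{-3}

n = 4, u_n = 4.74327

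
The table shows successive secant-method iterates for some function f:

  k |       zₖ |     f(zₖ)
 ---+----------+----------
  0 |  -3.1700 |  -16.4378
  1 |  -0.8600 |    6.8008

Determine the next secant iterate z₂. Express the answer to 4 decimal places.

-1.5360

z₂ = -0.8600 − 6.8008·(-0.8600 − (-3.1700)) / (6.8008 − (-16.4378))
   = -0.8600 − (15.709848)/(23.238600) = -1.536024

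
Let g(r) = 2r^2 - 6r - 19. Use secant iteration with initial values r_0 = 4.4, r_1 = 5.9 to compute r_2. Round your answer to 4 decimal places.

4.8575

g(4.4) = -6.680000, g(5.9) = 15.220000
r_2 = 5.900000 − 15.220000·(5.900000 − 4.400000) / (15.220000 − (-6.680000)) = 5.900000 − (22.830000)/(21.900000) = 4.857534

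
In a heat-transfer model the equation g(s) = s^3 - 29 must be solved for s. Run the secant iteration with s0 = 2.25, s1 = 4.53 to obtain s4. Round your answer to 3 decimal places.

g(2.25) = -17.60938, g(4.53) = 63.95968
s2 = 4.53000 − 63.95968·(4.53000 − 2.25000) / (63.95968 − (-17.60938)) = 4.53000 − (145.82806)/(81.56905) = 2.74221
g(2.74221) = -8.37929
s3 = 2.74221 − (-8.37929)·(2.74221 − 4.53000) / (-8.37929 − 63.95968) = 2.74221 − (14.98037)/(-72.33896) = 2.94930
g(2.94930) = -3.34592
s4 = 2.94930 − (-3.34592)·(2.94930 − 2.74221) / (-3.34592 − (-8.37929)) = 2.94930 − (-0.69289)/(5.03337) = 3.08696

3.087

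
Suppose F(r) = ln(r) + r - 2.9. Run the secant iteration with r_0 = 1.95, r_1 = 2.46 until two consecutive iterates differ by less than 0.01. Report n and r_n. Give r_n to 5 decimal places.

F(1.95) = -0.2821706, F(2.46) = 0.4601613
r_2 = 2.4600000 − 0.4601613·(0.5100000)/(0.7423320) = 2.1438580;  |Δ| = 0.3161420
F(2.1438580) = 0.0064651
r_3 = 2.1438580 − 0.0064651·(-0.3161420)/(-0.4536963) = 2.1393531;  |Δ| = 0.0045049
|r_3 − r_2| = 0.0045049 < 0.01

n = 3, r_n = 2.13935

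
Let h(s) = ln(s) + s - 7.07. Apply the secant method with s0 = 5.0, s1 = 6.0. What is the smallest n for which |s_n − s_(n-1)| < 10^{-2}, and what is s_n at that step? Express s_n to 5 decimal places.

h(5.0) = -0.4605621, h(6.0) = 0.7217595
s2 = 6.0000000 − 0.7217595·(1.0000000)/(1.1823216) = 5.3895405;  |Δ| = 0.6104595
h(5.3895405) = 0.0040006
s3 = 5.3895405 − 0.0040006·(-0.6104595)/(-0.7177589) = 5.3861379;  |Δ| = 0.0034025
|s3 − s2| = 0.0034025 < 10^{-2}

n = 3, s_n = 5.38614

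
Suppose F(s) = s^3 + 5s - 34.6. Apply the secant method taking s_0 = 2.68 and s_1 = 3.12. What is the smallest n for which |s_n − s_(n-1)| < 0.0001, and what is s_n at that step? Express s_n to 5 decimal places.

n = 5, s_n = 2.75192

F(2.68) = -1.9511680, F(3.12) = 11.3713280
s_2 = 3.1200000 − 11.3713280·(0.4400000)/(13.3224960) = 2.7444409;  |Δ| = 0.3755591
F(2.7444409) = -0.2067872
s_3 = 2.7444409 − (-0.2067872)·(-0.3755591)/(-11.5781152) = 2.7511485;  |Δ| = 0.0067076
F(2.7511485) = -0.0213158
s_4 = 2.7511485 − (-0.0213158)·(0.0067076)/(0.1854715) = 2.7519194;  |Δ| = 0.0007709
F(2.7519194) = 0.0000475
s_5 = 2.7519194 − 0.0000475·(0.0007709)/(0.0213633) = 2.7519176;  |Δ| = 0.0000017
|s_5 − s_4| = 0.0000017 < 0.0001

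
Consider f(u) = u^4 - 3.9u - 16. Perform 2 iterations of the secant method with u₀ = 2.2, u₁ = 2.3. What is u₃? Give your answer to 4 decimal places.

f(2.2) = -1.154400, f(2.3) = 3.014100
u₂ = 2.300000 − 3.014100·(2.300000 − 2.200000) / (3.014100 − (-1.154400)) = 2.300000 − (0.301410)/(4.168500) = 2.227693
f(2.227693) = -0.060427
u₃ = 2.227693 − (-0.060427)·(2.227693 − 2.300000) / (-0.060427 − 3.014100) = 2.227693 − (0.004369)/(-3.074527) = 2.229115

2.2291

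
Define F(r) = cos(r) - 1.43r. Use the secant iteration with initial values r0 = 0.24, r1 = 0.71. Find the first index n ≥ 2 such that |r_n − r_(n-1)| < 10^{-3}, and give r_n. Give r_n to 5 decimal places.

F(0.24) = 0.6281380, F(0.71) = -0.2569381
r2 = 0.7100000 − (-0.2569381)·(0.4700000)/(-0.8850761) = 0.5735587;  |Δ| = 0.1364413
F(0.5735587) = 0.0197863
r3 = 0.5735587 − 0.0197863·(-0.1364413)/(0.2767244) = 0.5833145;  |Δ| = 0.0097558
F(0.5833145) = 0.0005019
r4 = 0.5833145 − 0.0005019·(0.0097558)/(-0.0192844) = 0.5835684;  |Δ| = 0.0002539
|r4 − r3| = 0.0002539 < 10^{-3}

n = 4, r_n = 0.58357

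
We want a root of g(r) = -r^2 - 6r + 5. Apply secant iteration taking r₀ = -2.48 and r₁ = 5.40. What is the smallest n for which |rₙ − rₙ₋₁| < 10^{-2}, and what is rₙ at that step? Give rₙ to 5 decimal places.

n = 7, rₙ = 0.74166

g(-2.48) = 13.7296000, g(5.40) = -56.5600000
r₂ = 5.4000000 − (-56.5600000)·(7.8800000)/(-70.2896000) = -0.9408072;  |Δ| = 6.3408072
g(-0.9408072) = 9.7597249
r₃ = -0.9408072 − 9.7597249·(-6.3408072)/(66.3197249) = -0.0076831;  |Δ| = 0.9331241
g(-0.0076831) = 5.0460394
r₄ = -0.0076831 − 5.0460394·(0.9331241)/(-4.7136855) = 0.9912340;  |Δ| = 0.9989171
g(0.9912340) = -1.9299490
r₅ = 0.9912340 − (-1.9299490)·(0.9989171)/(-6.9759884) = 0.7148776;  |Δ| = 0.2763564
g(0.7148776) = 0.1996843
r₆ = 0.7148776 − 0.1996843·(-0.2763564)/(2.1296332) = 0.7407901;  |Δ| = 0.0259125
g(0.7407901) = 0.0064896
r₇ = 0.7407901 − 0.0064896·(0.0259125)/(-0.1931947) = 0.7416605;  |Δ| = 0.0008704
|r₇ − r₆| = 0.0008704 < 10^{-2}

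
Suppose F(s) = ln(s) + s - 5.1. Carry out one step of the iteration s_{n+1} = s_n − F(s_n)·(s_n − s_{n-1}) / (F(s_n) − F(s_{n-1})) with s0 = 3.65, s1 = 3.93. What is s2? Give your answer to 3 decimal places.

3.773

F(3.65) = -0.15527, F(3.93) = 0.19864
s2 = 3.93000 − 0.19864·(3.93000 − 3.65000) / (0.19864 − (-0.15527)) = 3.93000 − (0.05562)/(0.35391) = 3.77285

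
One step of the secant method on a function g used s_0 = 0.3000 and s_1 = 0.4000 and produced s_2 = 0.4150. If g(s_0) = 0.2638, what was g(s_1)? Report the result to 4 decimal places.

0.0344

The secant line through (0.3000, 0.2638) and (0.4000, g(s_1)) crosses zero at s_2 = 0.4150.
So (0.3000, 0.2638), (0.4000, g(s_1)), (0.4150, 0) are collinear:
g(s_1) = 0.2638 · (0.4000 − 0.4150) / (0.3000 − 0.4150) = 0.2638 · (-0.015000)/(-0.115000) = 0.034409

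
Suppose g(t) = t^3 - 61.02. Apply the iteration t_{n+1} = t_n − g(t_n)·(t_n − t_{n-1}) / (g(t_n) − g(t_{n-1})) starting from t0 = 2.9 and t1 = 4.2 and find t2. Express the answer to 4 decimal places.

3.8582

g(2.9) = -36.631000, g(4.2) = 13.068000
t2 = 4.200000 − 13.068000·(4.200000 − 2.900000) / (13.068000 − (-36.631000)) = 4.200000 − (16.988400)/(49.699000) = 3.858174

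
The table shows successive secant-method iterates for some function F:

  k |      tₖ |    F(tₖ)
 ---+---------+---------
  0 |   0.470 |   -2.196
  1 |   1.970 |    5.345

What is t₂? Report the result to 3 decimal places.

t₂ = 1.970 − 5.345·(1.970 − 0.470) / (5.345 − (-2.196))
   = 1.970 − (8.01750)/(7.54100) = 0.90681

0.907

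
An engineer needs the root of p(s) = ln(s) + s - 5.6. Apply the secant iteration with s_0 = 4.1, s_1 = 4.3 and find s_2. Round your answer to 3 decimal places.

p(4.1) = -0.08901, p(4.3) = 0.15862
s_2 = 4.30000 − 0.15862·(4.30000 − 4.10000) / (0.15862 − (-0.08901)) = 4.30000 − (0.03172)/(0.24763) = 4.17189

4.172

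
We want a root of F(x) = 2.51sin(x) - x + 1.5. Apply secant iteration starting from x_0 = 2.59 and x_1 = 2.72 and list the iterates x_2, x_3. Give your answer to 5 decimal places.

2.66005, 2.66080

F(2.59) = 0.2253513, F(2.72) = -0.1928724
x_2 = 2.7200000 − (-0.1928724)·(2.7200000 − 2.5900000) / (-0.1928724 − 0.2253513) = 2.7200000 − (-0.0250734)/(-0.4182237) = 2.6600478
F(2.6600478) = 0.0024558
x_3 = 2.6600478 − 0.0024558·(2.6600478 − 2.7200000) / (0.0024558 − (-0.1928724)) = 2.6600478 − (-0.0001472)/(0.1953283) = 2.6608016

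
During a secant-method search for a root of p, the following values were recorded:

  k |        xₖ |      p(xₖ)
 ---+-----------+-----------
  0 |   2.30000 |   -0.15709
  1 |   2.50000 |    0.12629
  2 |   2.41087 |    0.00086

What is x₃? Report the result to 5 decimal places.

x₃ = 2.41087 − 0.00086·(2.41087 − 2.50000) / (0.00086 − 0.12629)
   = 2.41087 − (-0.0000767)/(-0.1254300) = 2.4102589

2.41026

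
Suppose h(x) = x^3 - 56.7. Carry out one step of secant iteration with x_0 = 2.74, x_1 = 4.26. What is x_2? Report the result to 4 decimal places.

h(2.74) = -36.129176, h(4.26) = 20.608776
x_2 = 4.260000 − 20.608776·(4.260000 − 2.740000) / (20.608776 − (-36.129176)) = 4.260000 − (31.325340)/(56.737952) = 3.707894

3.7079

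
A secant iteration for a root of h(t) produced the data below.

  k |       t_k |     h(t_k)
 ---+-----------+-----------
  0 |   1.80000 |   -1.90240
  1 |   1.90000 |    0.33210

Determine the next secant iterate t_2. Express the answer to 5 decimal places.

t_2 = 1.90000 − 0.33210·(1.90000 − 1.80000) / (0.33210 − (-1.90240))
   = 1.90000 − (0.0332100)/(2.2345000) = 1.8851376

1.88514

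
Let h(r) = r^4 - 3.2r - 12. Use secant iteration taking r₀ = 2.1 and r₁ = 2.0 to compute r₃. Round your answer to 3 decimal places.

2.078

h(2.1) = 0.72810, h(2.0) = -2.40000
r₂ = 2.00000 − (-2.40000)·(2.00000 − 2.10000) / (-2.40000 − 0.72810) = 2.00000 − (0.24000)/(-3.12810) = 2.07672
h(2.07672) = -0.04543
r₃ = 2.07672 − (-0.04543)·(2.07672 − 2.00000) / (-0.04543 − (-2.40000)) = 2.07672 − (-0.00349)/(2.35457) = 2.07820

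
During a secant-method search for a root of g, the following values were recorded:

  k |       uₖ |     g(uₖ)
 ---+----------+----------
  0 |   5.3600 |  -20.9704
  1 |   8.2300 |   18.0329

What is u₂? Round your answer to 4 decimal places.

6.9031

u₂ = 8.2300 − 18.0329·(8.2300 − 5.3600) / (18.0329 − (-20.9704))
   = 8.2300 − (51.754423)/(39.003300) = 6.903076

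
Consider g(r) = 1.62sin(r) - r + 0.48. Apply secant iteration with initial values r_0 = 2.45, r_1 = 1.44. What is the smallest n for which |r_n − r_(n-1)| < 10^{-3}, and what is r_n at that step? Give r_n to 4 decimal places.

g(2.45) = -0.936821, g(1.44) = 0.646163
r_2 = 1.440000 − 0.646163·(-1.010000)/(1.582984) = 1.852275;  |Δ| = 0.412275
g(1.852275) = 0.183972
r_3 = 1.852275 − 0.183972·(0.412275)/(-0.462191) = 2.016377;  |Δ| = 0.164103
g(2.016377) = -0.074554
r_4 = 2.016377 − (-0.074554)·(0.164103)/(-0.258525) = 1.969053;  |Δ| = 0.047324
g(1.969053) = 0.004163
r_5 = 1.969053 − 0.004163·(-0.047324)/(0.078716) = 1.971556;  |Δ| = 0.002503
g(1.971556) = 0.000083
r_6 = 1.971556 − 0.000083·(0.002503)/(-0.004080) = 1.971607;  |Δ| = 0.000051
|r_6 − r_5| = 0.000051 < 10^{-3}

n = 6, r_n = 1.9716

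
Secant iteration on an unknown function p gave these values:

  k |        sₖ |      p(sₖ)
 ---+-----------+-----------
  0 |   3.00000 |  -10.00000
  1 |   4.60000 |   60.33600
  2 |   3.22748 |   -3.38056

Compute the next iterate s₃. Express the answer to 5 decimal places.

s₃ = 3.22748 − (-3.38056)·(3.22748 − 4.60000) / (-3.38056 − 60.33600)
   = 3.22748 − (4.6398862)/(-63.7165600) = 3.3003007

3.30030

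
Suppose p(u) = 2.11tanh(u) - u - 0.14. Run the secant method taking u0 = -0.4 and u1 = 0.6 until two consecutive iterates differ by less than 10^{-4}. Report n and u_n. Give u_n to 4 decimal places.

p(-0.4) = -0.541692, p(0.6) = 0.393175
u2 = 0.600000 − 0.393175·(1.000000)/(0.934867) = 0.179433;  |Δ| = 0.420567
p(0.179433) = 0.055159
u3 = 0.179433 − 0.055159·(-0.420567)/(-0.338016) = 0.110803;  |Δ| = 0.068630
p(0.110803) = -0.017961
u4 = 0.110803 − (-0.017961)·(-0.068630)/(-0.073120) = 0.127661;  |Δ| = 0.016858
p(0.127661) = 0.000250
u5 = 0.127661 − 0.000250·(0.016858)/(0.018211) = 0.127430;  |Δ| = 0.000231
p(0.127430) = 0.000001
u6 = 0.127430 − 0.000001·(-0.000231)/(-0.000249) = 0.127429;  |Δ| = 0.000001
|u6 − u5| = 0.000001 < 10^{-4}

n = 6, u_n = 0.1274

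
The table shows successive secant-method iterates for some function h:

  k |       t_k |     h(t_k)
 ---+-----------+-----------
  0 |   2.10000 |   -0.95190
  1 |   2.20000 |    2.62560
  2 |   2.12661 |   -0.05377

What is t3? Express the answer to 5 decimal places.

t3 = 2.12661 − (-0.05377)·(2.12661 − 2.20000) / (-0.05377 − 2.62560)
   = 2.12661 − (0.0039462)/(-2.6793700) = 2.1280828

2.12808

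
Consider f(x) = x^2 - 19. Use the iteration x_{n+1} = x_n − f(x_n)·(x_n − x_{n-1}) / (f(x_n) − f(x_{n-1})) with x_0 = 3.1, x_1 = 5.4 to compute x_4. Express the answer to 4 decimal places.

f(3.1) = -9.390000, f(5.4) = 10.160000
x_2 = 5.400000 − 10.160000·(5.400000 − 3.100000) / (10.160000 − (-9.390000)) = 5.400000 − (23.368000)/(19.550000) = 4.204706
f(4.204706) = -1.320448
x_3 = 4.204706 − (-1.320448)·(4.204706 − 5.400000) / (-1.320448 − 10.160000) = 4.204706 − (1.578324)/(-11.480448) = 4.342185
f(4.342185) = -0.145428
x_4 = 4.342185 − (-0.145428)·(4.342185 − 4.204706) / (-0.145428 − (-1.320448)) = 4.342185 − (-0.019993)/(1.175021) = 4.359200

4.3592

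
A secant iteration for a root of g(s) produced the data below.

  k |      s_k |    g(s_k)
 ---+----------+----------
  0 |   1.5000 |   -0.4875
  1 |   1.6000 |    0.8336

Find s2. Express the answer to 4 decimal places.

1.5369

s2 = 1.6000 − 0.8336·(1.6000 − 1.5000) / (0.8336 − (-0.4875))
   = 1.6000 − (0.083360)/(1.321100) = 1.536901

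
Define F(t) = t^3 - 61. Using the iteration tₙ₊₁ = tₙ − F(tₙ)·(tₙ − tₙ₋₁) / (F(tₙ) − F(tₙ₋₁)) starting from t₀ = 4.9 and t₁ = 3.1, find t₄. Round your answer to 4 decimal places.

F(4.9) = 56.649000, F(3.1) = -31.209000
t₂ = 3.100000 − (-31.209000)·(3.100000 − 4.900000) / (-31.209000 − 56.649000) = 3.100000 − (56.176200)/(-87.858000) = 3.739398
F(3.739398) = -8.711648
t₃ = 3.739398 − (-8.711648)·(3.739398 − 3.100000) / (-8.711648 − (-31.209000)) = 3.739398 − (-5.570207)/(22.497352) = 3.986992
F(3.986992) = 2.377623
t₄ = 3.986992 − 2.377623·(3.986992 − 3.739398) / (2.377623 − (-8.711648)) = 3.986992 − (0.588685)/(11.089271) = 3.933906

3.9339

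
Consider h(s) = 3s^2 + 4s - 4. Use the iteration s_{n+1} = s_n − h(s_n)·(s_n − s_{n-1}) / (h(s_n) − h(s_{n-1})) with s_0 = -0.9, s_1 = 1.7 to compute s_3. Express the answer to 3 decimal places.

h(-0.9) = -5.17000, h(1.7) = 11.47000
s_2 = 1.70000 − 11.47000·(1.70000 − (-0.90000)) / (11.47000 − (-5.17000)) = 1.70000 − (29.82200)/(16.64000) = -0.09219
h(-0.09219) = -4.34325
s_3 = -0.09219 − (-4.34325)·(-0.09219 − 1.70000) / (-4.34325 − 11.47000) = -0.09219 − (7.78393)/(-15.81325) = 0.40005

0.400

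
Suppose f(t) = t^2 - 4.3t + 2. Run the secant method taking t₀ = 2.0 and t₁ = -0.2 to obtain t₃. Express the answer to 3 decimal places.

0.619

f(2.0) = -2.60000, f(-0.2) = 2.90000
t₂ = -0.20000 − 2.90000·(-0.20000 − 2.00000) / (2.90000 − (-2.60000)) = -0.20000 − (-6.38000)/(5.50000) = 0.96000
f(0.96000) = -1.20640
t₃ = 0.96000 − (-1.20640)·(0.96000 − (-0.20000)) / (-1.20640 − 2.90000) = 0.96000 − (-1.39942)/(-4.10640) = 0.61921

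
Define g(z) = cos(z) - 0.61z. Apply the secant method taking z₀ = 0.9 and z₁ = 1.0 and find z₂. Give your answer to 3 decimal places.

0.951

g(0.9) = 0.07261, g(1.0) = -0.06970
z₂ = 1.00000 − (-0.06970)·(1.00000 − 0.90000) / (-0.06970 − 0.07261) = 1.00000 − (-0.00697)/(-0.14231) = 0.95102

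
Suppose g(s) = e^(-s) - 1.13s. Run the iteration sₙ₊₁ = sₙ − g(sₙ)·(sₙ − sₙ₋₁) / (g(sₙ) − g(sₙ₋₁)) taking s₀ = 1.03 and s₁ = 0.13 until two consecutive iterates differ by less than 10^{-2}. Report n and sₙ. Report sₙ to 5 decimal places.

g(1.03) = -0.8068930, g(0.13) = 0.7311954
s₂ = 0.1300000 − 0.7311954·(-0.9000000)/(1.5380885) = 0.5578531;  |Δ| = 0.4278531
g(0.5578531) = -0.0579373
s₃ = 0.5578531 − (-0.0579373)·(0.4278531)/(-0.7891327) = 0.5264406;  |Δ| = 0.0314125
g(0.5264406) = -0.0041741
s₄ = 0.5264406 − (-0.0041741)·(-0.0314125)/(0.0537632) = 0.5240018;  |Δ| = 0.0024388
|s₄ − s₃| = 0.0024388 < 10^{-2}

n = 4, sₙ = 0.52400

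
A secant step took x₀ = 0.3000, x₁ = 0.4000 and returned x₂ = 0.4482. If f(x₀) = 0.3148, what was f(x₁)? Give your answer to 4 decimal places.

0.1024

The secant line through (0.3000, 0.3148) and (0.4000, f(x₁)) crosses zero at x₂ = 0.4482.
So (0.3000, 0.3148), (0.4000, f(x₁)), (0.4482, 0) are collinear:
f(x₁) = 0.3148 · (0.4000 − 0.4482) / (0.3000 − 0.4482) = 0.3148 · (-0.048200)/(-0.148200) = 0.102384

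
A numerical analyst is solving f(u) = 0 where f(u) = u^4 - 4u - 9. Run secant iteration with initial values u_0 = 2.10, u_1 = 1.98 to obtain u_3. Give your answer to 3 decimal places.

f(2.10) = 2.04810, f(1.98) = -1.55046
u_2 = 1.98000 − (-1.55046)·(1.98000 − 2.10000) / (-1.55046 − 2.04810) = 1.98000 − (0.18606)/(-3.59856) = 2.03170
f(2.03170) = -0.08795
u_3 = 2.03170 − (-0.08795)·(2.03170 − 1.98000) / (-0.08795 − (-1.55046)) = 2.03170 − (-0.00455)/(1.46252) = 2.03481

2.035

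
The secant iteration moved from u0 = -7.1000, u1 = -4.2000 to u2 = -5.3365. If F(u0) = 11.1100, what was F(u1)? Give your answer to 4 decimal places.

The secant line through (-7.1000, 11.1100) and (-4.2000, F(u1)) crosses zero at u2 = -5.3365.
So (-7.1000, 11.1100), (-4.2000, F(u1)), (-5.3365, 0) are collinear:
F(u1) = 11.1100 · (-4.2000 − (-5.3365)) / (-7.1000 − (-5.3365)) = 11.1100 · (1.136500)/(-1.763500) = -7.159918

-7.1599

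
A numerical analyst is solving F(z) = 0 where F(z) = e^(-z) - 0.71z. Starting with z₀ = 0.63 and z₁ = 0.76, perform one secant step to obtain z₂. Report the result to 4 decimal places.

0.7005

F(0.63) = 0.085292, F(0.76) = -0.071934
z₂ = 0.760000 − (-0.071934)·(0.760000 − 0.630000) / (-0.071934 − 0.085292) = 0.760000 − (-0.009351)/(-0.157225) = 0.700523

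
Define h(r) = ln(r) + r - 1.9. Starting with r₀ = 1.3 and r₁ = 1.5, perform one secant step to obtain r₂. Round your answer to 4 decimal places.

h(1.3) = -0.337636, h(1.5) = 0.005465
r₂ = 1.500000 − 0.005465·(1.500000 − 1.300000) / (0.005465 − (-0.337636)) = 1.500000 − (0.001093)/(0.343101) = 1.496814

1.4968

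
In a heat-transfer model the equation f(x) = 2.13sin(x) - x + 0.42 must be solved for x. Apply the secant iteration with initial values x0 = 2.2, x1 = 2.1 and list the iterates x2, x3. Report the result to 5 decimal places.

2.17326, 2.17407

f(2.2) = -0.0579027, f(2.1) = 0.1586360
x2 = 2.1000000 − 0.1586360·(2.1000000 − 2.2000000) / (0.1586360 − (-0.0579027)) = 2.1000000 − (-0.0158636)/(0.2165386) = 2.1732599
f(2.1732599) = 0.0017367
x3 = 2.1732599 − 0.0017367·(2.1732599 − 2.1000000) / (0.0017367 − 0.1586360) = 2.1732599 − (0.0001272)/(-0.1568992) = 2.1740708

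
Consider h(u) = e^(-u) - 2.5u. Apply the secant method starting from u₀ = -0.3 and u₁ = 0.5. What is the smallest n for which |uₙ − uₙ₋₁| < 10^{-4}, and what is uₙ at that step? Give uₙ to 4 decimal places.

n = 5, uₙ = 0.2972

h(-0.3) = 2.099859, h(0.5) = -0.643469
u₂ = 0.500000 − (-0.643469)·(0.800000)/(-2.743328) = 0.312354;  |Δ| = 0.187646
h(0.312354) = -0.049161
u₃ = 0.312354 − (-0.049161)·(-0.187646)/(0.594308) = 0.296831;  |Δ| = 0.015522
h(0.296831) = 0.001091
u₄ = 0.296831 − 0.001091·(-0.015522)/(0.050252) = 0.297168;  |Δ| = 0.000337
h(0.297168) = -0.000002
u₅ = 0.297168 − (-0.000002)·(0.000337)/(-0.001092) = 0.297168;  |Δ| = 0.000001
|u₅ − u₄| = 0.000001 < 10^{-4}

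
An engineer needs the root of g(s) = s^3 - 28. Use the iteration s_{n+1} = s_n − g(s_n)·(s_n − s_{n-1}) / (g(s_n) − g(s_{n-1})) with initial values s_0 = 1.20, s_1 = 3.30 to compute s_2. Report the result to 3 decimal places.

2.813

g(1.20) = -26.27200, g(3.30) = 7.93700
s_2 = 3.30000 − 7.93700·(3.30000 − 1.20000) / (7.93700 − (-26.27200)) = 3.30000 − (16.66770)/(34.20900) = 2.81277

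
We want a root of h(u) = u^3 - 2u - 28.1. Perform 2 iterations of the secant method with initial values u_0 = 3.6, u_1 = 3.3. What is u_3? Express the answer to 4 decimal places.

h(3.6) = 11.356000, h(3.3) = 1.237000
u_2 = 3.300000 − 1.237000·(3.300000 − 3.600000) / (1.237000 − 11.356000) = 3.300000 − (-0.371100)/(-10.119000) = 3.263326
h(3.263326) = 0.125487
u_3 = 3.263326 − 0.125487·(3.263326 − 3.300000) / (0.125487 − 1.237000) = 3.263326 − (-0.004602)/(-1.111513) = 3.259186

3.2592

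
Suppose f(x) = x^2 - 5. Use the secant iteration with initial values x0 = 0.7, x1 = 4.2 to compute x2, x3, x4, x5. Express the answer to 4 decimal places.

1.6204, 2.0283, 2.2711, 2.2344

f(0.7) = -4.510000, f(4.2) = 12.640000
x2 = 4.200000 − 12.640000·(4.200000 − 0.700000) / (12.640000 − (-4.510000)) = 4.200000 − (44.240000)/(17.150000) = 1.620408
f(1.620408) = -2.374277
x3 = 1.620408 − (-2.374277)·(1.620408 − 4.200000) / (-2.374277 − 12.640000) = 1.620408 − (6.124667)/(-15.014277) = 2.028331
f(2.028331) = -0.885873
x4 = 2.028331 − (-0.885873)·(2.028331 − 1.620408) / (-0.885873 − (-2.374277)) = 2.028331 − (-0.361368)/(1.488404) = 2.271120
f(2.271120) = 0.157986
x5 = 2.271120 − 0.157986·(2.271120 − 2.028331) / (0.157986 − (-0.885873)) = 2.271120 − (0.038357)/(1.043859) = 2.234374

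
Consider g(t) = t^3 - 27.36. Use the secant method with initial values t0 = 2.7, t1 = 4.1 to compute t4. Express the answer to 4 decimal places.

3.0142

g(2.7) = -7.677000, g(4.1) = 41.561000
t2 = 4.100000 − 41.561000·(4.100000 − 2.700000) / (41.561000 − (-7.677000)) = 4.100000 − (58.185400)/(49.238000) = 2.918283
g(2.918283) = -2.506815
t3 = 2.918283 − (-2.506815)·(2.918283 − 4.100000) / (-2.506815 − 41.561000) = 2.918283 − (2.962347)/(-44.067815) = 2.985505
g(2.985505) = -0.749475
t4 = 2.985505 − (-0.749475)·(2.985505 − 2.918283) / (-0.749475 − (-2.506815)) = 2.985505 − (-0.050382)/(1.757340) = 3.014174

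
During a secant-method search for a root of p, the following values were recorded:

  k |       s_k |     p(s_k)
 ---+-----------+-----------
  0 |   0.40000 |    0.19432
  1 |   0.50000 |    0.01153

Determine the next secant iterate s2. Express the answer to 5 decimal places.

s2 = 0.50000 − 0.01153·(0.50000 − 0.40000) / (0.01153 − 0.19432)
   = 0.50000 − (0.0011530)/(-0.1827900) = 0.5063078

0.50631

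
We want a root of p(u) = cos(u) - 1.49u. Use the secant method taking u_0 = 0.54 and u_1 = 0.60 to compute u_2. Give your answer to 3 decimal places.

0.566

p(0.54) = 0.05311, p(0.60) = -0.06866
u_2 = 0.60000 − (-0.06866)·(0.60000 − 0.54000) / (-0.06866 − 0.05311) = 0.60000 − (-0.00412)/(-0.12177) = 0.56617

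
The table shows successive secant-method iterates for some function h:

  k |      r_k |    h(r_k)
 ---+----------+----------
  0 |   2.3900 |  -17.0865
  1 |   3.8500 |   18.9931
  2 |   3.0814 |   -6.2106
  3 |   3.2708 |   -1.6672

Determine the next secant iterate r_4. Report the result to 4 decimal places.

r_4 = 3.2708 − (-1.6672)·(3.2708 − 3.0814) / (-1.6672 − (-6.2106))
   = 3.2708 − (-0.315768)/(4.543400) = 3.340300

3.3403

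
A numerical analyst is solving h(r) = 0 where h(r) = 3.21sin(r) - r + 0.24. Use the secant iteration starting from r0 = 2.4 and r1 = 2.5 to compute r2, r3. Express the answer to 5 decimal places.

2.40237, 2.40244

h(2.4) = 0.0082368, h(2.5) = -0.3389044
r2 = 2.5000000 − (-0.3389044)·(2.5000000 − 2.4000000) / (-0.3389044 − 0.0082368) = 2.5000000 − (-0.0338904)/(-0.3471412) = 2.4023728
h(2.4023728) = 0.0002416
r3 = 2.4023728 − 0.0002416·(2.4023728 − 2.5000000) / (0.0002416 − (-0.3389044)) = 2.4023728 − (-0.0000236)/(0.3391460) = 2.4024423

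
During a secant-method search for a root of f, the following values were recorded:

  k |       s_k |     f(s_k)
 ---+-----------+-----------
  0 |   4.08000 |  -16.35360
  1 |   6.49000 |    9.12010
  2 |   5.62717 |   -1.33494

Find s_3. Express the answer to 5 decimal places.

5.73734

s_3 = 5.62717 − (-1.33494)·(5.62717 − 6.49000) / (-1.33494 − 9.12010)
   = 5.62717 − (1.1518263)/(-10.4550400) = 5.7373395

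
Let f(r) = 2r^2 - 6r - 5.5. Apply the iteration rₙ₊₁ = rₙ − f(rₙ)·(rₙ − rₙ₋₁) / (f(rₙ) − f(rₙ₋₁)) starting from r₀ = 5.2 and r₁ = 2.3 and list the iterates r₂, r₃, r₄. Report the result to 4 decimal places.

3.2689, 3.9972, 3.7075

f(5.2) = 17.380000, f(2.3) = -8.720000
r₂ = 2.300000 − (-8.720000)·(2.300000 − 5.200000) / (-8.720000 − 17.380000) = 2.300000 − (25.288000)/(-26.100000) = 3.268889
f(3.268889) = -3.742064
r₃ = 3.268889 − (-3.742064)·(3.268889 − 2.300000) / (-3.742064 − (-8.720000)) = 3.268889 − (-3.625644)/(4.977936) = 3.997232
f(3.997232) = 2.472334
r₄ = 3.997232 − 2.472334·(3.997232 − 3.268889) / (2.472334 − (-3.742064)) = 3.997232 − (1.800707)/(6.214398) = 3.707468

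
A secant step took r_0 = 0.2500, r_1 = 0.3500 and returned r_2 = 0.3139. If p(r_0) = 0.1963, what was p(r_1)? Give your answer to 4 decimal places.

-0.1109

The secant line through (0.2500, 0.1963) and (0.3500, p(r_1)) crosses zero at r_2 = 0.3139.
So (0.2500, 0.1963), (0.3500, p(r_1)), (0.3139, 0) are collinear:
p(r_1) = 0.1963 · (0.3500 − 0.3139) / (0.2500 − 0.3139) = 0.1963 · (0.036100)/(-0.063900) = -0.110899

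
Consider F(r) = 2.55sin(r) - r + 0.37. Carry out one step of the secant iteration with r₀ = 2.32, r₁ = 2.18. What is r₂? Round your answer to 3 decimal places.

F(2.32) = -0.08281, F(2.18) = 0.28127
r₂ = 2.18000 − 0.28127·(2.18000 − 2.32000) / (0.28127 − (-0.08281)) = 2.18000 − (-0.03938)/(0.36407) = 2.28816

2.288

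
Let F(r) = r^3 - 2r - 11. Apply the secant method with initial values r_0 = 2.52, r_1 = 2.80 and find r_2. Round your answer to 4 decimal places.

F(2.52) = -0.036992, F(2.80) = 5.352000
r_2 = 2.800000 − 5.352000·(2.800000 − 2.520000) / (5.352000 − (-0.036992)) = 2.800000 − (1.498560)/(5.388992) = 2.521922

2.5219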